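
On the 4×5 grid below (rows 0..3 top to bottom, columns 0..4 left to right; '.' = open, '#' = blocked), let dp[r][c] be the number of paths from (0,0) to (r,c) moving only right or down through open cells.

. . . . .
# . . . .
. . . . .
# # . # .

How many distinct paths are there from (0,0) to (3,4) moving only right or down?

10

r\c   0   1   2   3   4
  0   1   1   1   1   1
  1   0   1   2   3   4
  2   0   1   3   6  10
  3   0   0   3   0  10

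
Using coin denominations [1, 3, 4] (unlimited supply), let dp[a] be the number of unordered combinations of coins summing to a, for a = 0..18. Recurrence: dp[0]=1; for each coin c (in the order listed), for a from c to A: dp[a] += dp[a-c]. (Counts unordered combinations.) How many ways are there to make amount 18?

after  coin     0     1     2     3     4     5     6     7     8     9    10    11    12    13    14    15    16    17    18
          1     1     1     1     1     1     1     1     1     1     1     1     1     1     1     1     1     1     1     1
          3     1     1     1     2     2     2     3     3     3     4     4     4     5     5     5     6     6     6     7
          4     1     1     1     2     3     3     4     5     6     7     8     9    11    12    13    15    17    18    20

20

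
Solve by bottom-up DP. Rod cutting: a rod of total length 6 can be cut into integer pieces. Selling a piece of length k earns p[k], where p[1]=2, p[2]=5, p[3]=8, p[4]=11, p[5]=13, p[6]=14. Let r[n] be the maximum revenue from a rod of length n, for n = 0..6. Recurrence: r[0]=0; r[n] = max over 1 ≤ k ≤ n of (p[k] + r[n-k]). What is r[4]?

11

   n    0    1    2    3    4    5    6
r[n]    0    2    5    8   11   13   16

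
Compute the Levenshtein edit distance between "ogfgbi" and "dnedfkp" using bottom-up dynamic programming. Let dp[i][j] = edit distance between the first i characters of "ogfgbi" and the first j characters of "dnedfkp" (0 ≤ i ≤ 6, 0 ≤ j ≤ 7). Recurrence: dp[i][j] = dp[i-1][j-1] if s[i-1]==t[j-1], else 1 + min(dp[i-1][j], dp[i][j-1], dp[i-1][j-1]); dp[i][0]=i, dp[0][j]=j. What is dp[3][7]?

   ''  d  n  e  d  f  k  p
''  0  1  2  3  4  5  6  7
 o  1  1  2  3  4  5  6  7
 g  2  2  2  3  4  5  6  7
 f  3  3  3  3  4  4  5  6
 g  4  4  4  4  4  5  5  6
 b  5  5  5  5  5  5  6  6
 i  6  6  6  6  6  6  6  7

6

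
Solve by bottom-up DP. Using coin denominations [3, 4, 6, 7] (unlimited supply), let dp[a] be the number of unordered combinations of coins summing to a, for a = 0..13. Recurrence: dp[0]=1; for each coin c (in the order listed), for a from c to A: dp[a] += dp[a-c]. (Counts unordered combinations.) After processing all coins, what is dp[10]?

3

after  coin     0     1     2     3     4     5     6     7     8     9    10    11    12    13
          3     1     0     0     1     0     0     1     0     0     1     0     0     1     0
          4     1     0     0     1     1     0     1     1     1     1     1     1     2     1
          6     1     0     0     1     1     0     2     1     1     2     2     1     4     2
          7     1     0     0     1     1     0     2     2     1     2     3     2     4     4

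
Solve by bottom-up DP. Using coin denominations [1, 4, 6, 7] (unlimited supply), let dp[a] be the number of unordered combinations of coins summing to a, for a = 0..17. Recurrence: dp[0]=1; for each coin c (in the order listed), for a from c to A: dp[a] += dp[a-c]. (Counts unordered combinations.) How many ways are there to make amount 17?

16

after  coin     0     1     2     3     4     5     6     7     8     9    10    11    12    13    14    15    16    17
          1     1     1     1     1     1     1     1     1     1     1     1     1     1     1     1     1     1     1
          4     1     1     1     1     2     2     2     2     3     3     3     3     4     4     4     4     5     5
          6     1     1     1     1     2     2     3     3     4     4     5     5     7     7     8     8    10    10
          7     1     1     1     1     2     2     3     4     5     5     6     7     9    10    12    13    15    16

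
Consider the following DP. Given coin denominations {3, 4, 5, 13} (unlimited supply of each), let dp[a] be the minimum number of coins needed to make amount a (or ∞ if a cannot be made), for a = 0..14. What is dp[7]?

 a  0  1  2  3  4  5  6  7  8  9 10 11 12 13 14
dp  0  -  -  1  1  1  2  2  2  2  2  3  3  1  3
(- denotes ∞ / unreachable)

2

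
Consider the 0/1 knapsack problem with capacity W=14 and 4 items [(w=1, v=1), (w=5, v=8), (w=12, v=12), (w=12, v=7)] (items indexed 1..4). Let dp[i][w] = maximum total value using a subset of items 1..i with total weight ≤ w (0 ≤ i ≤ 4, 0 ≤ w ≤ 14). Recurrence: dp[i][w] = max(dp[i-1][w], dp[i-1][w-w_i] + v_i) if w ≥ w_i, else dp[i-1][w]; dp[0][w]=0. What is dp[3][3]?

1

i\w   0   1   2   3   4   5   6   7   8   9  10  11  12  13  14
  0   0   0   0   0   0   0   0   0   0   0   0   0   0   0   0
  1   0   1   1   1   1   1   1   1   1   1   1   1   1   1   1
  2   0   1   1   1   1   8   9   9   9   9   9   9   9   9   9
  3   0   1   1   1   1   8   9   9   9   9   9   9  12  13  13
  4   0   1   1   1   1   8   9   9   9   9   9   9  12  13  13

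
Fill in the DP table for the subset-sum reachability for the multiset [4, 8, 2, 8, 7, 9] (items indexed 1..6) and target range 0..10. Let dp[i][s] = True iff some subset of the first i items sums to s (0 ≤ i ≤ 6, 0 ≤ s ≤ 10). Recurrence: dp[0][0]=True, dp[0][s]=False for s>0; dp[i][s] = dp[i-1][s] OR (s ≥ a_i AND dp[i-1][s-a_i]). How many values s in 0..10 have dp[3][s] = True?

6

i\s   0   1   2   3   4   5   6   7   8   9  10
  0   T   F   F   F   F   F   F   F   F   F   F
  1   T   F   F   F   T   F   F   F   F   F   F
  2   T   F   F   F   T   F   F   F   T   F   F
  3   T   F   T   F   T   F   T   F   T   F   T
  4   T   F   T   F   T   F   T   F   T   F   T
  5   T   F   T   F   T   F   T   T   T   T   T
  6   T   F   T   F   T   F   T   T   T   T   T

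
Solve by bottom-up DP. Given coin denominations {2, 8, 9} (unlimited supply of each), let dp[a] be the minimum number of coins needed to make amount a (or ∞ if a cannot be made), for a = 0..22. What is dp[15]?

 a  0  1  2  3  4  5  6  7  8  9 10 11 12 13 14 15 16 17 18 19 20 21 22
dp  0  -  1  -  2  -  3  -  1  1  2  2  3  3  4  4  2  2  2  3  3  4  4
(- denotes ∞ / unreachable)

4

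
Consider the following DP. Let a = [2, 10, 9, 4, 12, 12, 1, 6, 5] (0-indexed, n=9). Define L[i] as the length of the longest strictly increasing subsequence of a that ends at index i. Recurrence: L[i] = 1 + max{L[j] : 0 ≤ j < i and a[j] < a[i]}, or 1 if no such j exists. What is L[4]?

3

   i    0    1    2    3    4    5    6    7    8
a[i]    2   10    9    4   12   12    1    6    5
L[i]    1    2    2    2    3    3    1    3    3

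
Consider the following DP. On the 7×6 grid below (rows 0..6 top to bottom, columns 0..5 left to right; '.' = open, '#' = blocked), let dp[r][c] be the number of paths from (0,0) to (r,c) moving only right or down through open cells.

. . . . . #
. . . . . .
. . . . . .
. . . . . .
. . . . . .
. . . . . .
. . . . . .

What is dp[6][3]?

r\c   0   1   2   3   4   5
  0   1   1   1   1   1   0
  1   1   2   3   4   5   5
  2   1   3   6  10  15  20
  3   1   4  10  20  35  55
  4   1   5  15  35  70 125
  5   1   6  21  56 126 251
  6   1   7  28  84 210 461

84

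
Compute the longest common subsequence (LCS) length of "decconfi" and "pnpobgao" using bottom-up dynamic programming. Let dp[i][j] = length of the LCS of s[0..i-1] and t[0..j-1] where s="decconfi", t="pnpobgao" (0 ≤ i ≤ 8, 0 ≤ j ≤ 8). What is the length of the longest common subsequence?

   ''  p  n  p  o  b  g  a  o
''  0  0  0  0  0  0  0  0  0
 d  0  0  0  0  0  0  0  0  0
 e  0  0  0  0  0  0  0  0  0
 c  0  0  0  0  0  0  0  0  0
 c  0  0  0  0  0  0  0  0  0
 o  0  0  0  0  1  1  1  1  1
 n  0  0  1  1  1  1  1  1  1
 f  0  0  1  1  1  1  1  1  1
 i  0  0  1  1  1  1  1  1  1

1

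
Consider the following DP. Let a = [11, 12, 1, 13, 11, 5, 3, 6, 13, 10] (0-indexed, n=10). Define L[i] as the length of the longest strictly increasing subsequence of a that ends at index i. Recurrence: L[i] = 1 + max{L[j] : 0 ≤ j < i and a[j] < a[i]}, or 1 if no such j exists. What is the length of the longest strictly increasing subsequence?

4

   i    0    1    2    3    4    5    6    7    8    9
a[i]   11   12    1   13   11    5    3    6   13   10
L[i]    1    2    1    3    2    2    2    3    4    4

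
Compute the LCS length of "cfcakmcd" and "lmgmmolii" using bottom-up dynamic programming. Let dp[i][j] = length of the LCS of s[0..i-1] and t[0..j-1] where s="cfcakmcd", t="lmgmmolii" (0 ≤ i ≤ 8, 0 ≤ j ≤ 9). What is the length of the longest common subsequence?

   ''  l  m  g  m  m  o  l  i  i
''  0  0  0  0  0  0  0  0  0  0
 c  0  0  0  0  0  0  0  0  0  0
 f  0  0  0  0  0  0  0  0  0  0
 c  0  0  0  0  0  0  0  0  0  0
 a  0  0  0  0  0  0  0  0  0  0
 k  0  0  0  0  0  0  0  0  0  0
 m  0  0  1  1  1  1  1  1  1  1
 c  0  0  1  1  1  1  1  1  1  1
 d  0  0  1  1  1  1  1  1  1  1

1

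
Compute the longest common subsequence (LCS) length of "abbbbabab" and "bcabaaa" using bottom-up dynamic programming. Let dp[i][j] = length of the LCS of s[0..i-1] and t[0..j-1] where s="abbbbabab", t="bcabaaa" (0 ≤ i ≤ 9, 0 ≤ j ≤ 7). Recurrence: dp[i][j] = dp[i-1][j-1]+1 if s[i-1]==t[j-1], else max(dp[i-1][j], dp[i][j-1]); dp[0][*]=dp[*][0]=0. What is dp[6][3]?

   ''  b  c  a  b  a  a  a
''  0  0  0  0  0  0  0  0
 a  0  0  0  1  1  1  1  1
 b  0  1  1  1  2  2  2  2
 b  0  1  1  1  2  2  2  2
 b  0  1  1  1  2  2  2  2
 b  0  1  1  1  2  2  2  2
 a  0  1  1  2  2  3  3  3
 b  0  1  1  2  3  3  3  3
 a  0  1  1  2  3  4  4  4
 b  0  1  1  2  3  4  4  4

2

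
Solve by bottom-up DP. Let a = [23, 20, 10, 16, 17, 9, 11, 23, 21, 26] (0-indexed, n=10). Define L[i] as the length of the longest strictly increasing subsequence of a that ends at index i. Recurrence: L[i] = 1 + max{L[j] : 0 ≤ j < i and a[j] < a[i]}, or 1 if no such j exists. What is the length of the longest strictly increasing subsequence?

   i    0    1    2    3    4    5    6    7    8    9
a[i]   23   20   10   16   17    9   11   23   21   26
L[i]    1    1    1    2    3    1    2    4    4    5

5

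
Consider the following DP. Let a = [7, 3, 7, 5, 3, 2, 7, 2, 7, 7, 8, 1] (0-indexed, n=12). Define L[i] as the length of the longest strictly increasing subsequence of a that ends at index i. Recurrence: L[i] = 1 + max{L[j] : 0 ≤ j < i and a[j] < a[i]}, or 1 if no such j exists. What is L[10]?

4

   i    0    1    2    3    4    5    6    7    8    9   10   11
a[i]    7    3    7    5    3    2    7    2    7    7    8    1
L[i]    1    1    2    2    1    1    3    1    3    3    4    1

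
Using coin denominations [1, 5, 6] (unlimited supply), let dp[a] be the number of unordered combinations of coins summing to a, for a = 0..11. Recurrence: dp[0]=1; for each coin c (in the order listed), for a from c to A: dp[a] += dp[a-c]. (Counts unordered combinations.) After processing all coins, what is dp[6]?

after  coin     0     1     2     3     4     5     6     7     8     9    10    11
          1     1     1     1     1     1     1     1     1     1     1     1     1
          5     1     1     1     1     1     2     2     2     2     2     3     3
          6     1     1     1     1     1     2     3     3     3     3     4     5

3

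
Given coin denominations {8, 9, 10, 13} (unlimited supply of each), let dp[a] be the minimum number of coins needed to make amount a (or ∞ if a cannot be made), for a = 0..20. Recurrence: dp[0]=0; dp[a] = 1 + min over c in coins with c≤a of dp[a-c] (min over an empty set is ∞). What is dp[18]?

 a  0  1  2  3  4  5  6  7  8  9 10 11 12 13 14 15 16 17 18 19 20
dp  0  -  -  -  -  -  -  -  1  1  1  -  -  1  -  -  2  2  2  2  2
(- denotes ∞ / unreachable)

2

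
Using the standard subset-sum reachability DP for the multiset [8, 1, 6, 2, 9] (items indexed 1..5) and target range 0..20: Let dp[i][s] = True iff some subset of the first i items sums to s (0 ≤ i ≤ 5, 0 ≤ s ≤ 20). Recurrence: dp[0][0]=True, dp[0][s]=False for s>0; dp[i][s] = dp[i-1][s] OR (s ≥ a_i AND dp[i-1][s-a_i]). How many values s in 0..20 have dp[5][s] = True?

i\s   0   1   2   3   4   5   6   7   8   9  10  11  12  13  14  15  16  17  18  19  20
  0   T   F   F   F   F   F   F   F   F   F   F   F   F   F   F   F   F   F   F   F   F
  1   T   F   F   F   F   F   F   F   T   F   F   F   F   F   F   F   F   F   F   F   F
  2   T   T   F   F   F   F   F   F   T   T   F   F   F   F   F   F   F   F   F   F   F
  3   T   T   F   F   F   F   T   T   T   T   F   F   F   F   T   T   F   F   F   F   F
  4   T   T   T   T   F   F   T   T   T   T   T   T   F   F   T   T   T   T   F   F   F
  5   T   T   T   T   F   F   T   T   T   T   T   T   T   F   T   T   T   T   T   T   T

18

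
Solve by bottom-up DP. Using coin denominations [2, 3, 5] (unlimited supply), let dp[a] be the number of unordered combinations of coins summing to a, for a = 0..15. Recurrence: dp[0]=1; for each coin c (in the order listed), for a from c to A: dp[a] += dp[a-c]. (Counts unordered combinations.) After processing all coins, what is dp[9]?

3

after  coin     0     1     2     3     4     5     6     7     8     9    10    11    12    13    14    15
          2     1     0     1     0     1     0     1     0     1     0     1     0     1     0     1     0
          3     1     0     1     1     1     1     2     1     2     2     2     2     3     2     3     3
          5     1     0     1     1     1     2     2     2     3     3     4     4     5     5     6     7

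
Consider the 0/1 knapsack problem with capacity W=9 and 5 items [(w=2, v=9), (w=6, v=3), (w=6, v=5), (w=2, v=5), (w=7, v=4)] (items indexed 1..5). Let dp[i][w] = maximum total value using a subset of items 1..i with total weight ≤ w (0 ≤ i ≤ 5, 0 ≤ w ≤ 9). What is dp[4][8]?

i\w   0   1   2   3   4   5   6   7   8   9
  0   0   0   0   0   0   0   0   0   0   0
  1   0   0   9   9   9   9   9   9   9   9
  2   0   0   9   9   9   9   9   9  12  12
  3   0   0   9   9   9   9   9   9  14  14
  4   0   0   9   9  14  14  14  14  14  14
  5   0   0   9   9  14  14  14  14  14  14

14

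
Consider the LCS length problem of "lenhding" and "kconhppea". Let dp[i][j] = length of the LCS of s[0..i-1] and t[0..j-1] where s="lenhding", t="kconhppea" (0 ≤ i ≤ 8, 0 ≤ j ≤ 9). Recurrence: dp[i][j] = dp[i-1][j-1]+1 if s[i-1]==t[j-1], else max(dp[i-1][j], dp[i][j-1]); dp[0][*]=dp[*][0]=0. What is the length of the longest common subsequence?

   ''  k  c  o  n  h  p  p  e  a
''  0  0  0  0  0  0  0  0  0  0
 l  0  0  0  0  0  0  0  0  0  0
 e  0  0  0  0  0  0  0  0  1  1
 n  0  0  0  0  1  1  1  1  1  1
 h  0  0  0  0  1  2  2  2  2  2
 d  0  0  0  0  1  2  2  2  2  2
 i  0  0  0  0  1  2  2  2  2  2
 n  0  0  0  0  1  2  2  2  2  2
 g  0  0  0  0  1  2  2  2  2  2

2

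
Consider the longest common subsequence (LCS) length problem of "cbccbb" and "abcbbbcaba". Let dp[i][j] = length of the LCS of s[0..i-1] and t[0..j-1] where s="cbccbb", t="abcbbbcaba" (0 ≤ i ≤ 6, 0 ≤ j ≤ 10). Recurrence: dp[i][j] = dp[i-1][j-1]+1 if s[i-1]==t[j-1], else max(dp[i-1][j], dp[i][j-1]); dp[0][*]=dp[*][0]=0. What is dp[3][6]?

2

   ''  a  b  c  b  b  b  c  a  b  a
''  0  0  0  0  0  0  0  0  0  0  0
 c  0  0  0  1  1  1  1  1  1  1  1
 b  0  0  1  1  2  2  2  2  2  2  2
 c  0  0  1  2  2  2  2  3  3  3  3
 c  0  0  1  2  2  2  2  3  3  3  3
 b  0  0  1  2  3  3  3  3  3  4  4
 b  0  0  1  2  3  4  4  4  4  4  4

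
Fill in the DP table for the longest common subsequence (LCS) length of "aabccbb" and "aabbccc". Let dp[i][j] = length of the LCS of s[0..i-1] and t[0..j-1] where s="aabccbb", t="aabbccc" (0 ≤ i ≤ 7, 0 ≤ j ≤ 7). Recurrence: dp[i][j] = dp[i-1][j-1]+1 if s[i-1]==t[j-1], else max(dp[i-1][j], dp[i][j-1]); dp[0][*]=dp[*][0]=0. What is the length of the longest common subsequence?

   ''  a  a  b  b  c  c  c
''  0  0  0  0  0  0  0  0
 a  0  1  1  1  1  1  1  1
 a  0  1  2  2  2  2  2  2
 b  0  1  2  3  3  3  3  3
 c  0  1  2  3  3  4  4  4
 c  0  1  2  3  3  4  5  5
 b  0  1  2  3  4  4  5  5
 b  0  1  2  3  4  4  5  5

5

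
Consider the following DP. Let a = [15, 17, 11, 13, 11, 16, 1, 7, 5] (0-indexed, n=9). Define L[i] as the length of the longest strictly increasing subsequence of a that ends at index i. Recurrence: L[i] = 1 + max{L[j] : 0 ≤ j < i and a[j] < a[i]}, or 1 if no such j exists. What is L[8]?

   i    0    1    2    3    4    5    6    7    8
a[i]   15   17   11   13   11   16    1    7    5
L[i]    1    2    1    2    1    3    1    2    2

2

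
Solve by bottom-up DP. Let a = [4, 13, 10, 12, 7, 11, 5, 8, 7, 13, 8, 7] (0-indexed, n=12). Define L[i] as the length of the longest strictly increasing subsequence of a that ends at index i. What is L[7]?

   i    0    1    2    3    4    5    6    7    8    9   10   11
a[i]    4   13   10   12    7   11    5    8    7   13    8    7
L[i]    1    2    2    3    2    3    2    3    3    4    4    3

3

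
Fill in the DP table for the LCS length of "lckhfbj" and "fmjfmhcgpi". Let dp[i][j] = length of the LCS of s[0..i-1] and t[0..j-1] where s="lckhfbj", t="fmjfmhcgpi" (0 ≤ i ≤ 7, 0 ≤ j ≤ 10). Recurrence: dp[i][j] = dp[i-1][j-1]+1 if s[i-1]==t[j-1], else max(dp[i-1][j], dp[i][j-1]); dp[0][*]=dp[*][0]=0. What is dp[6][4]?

1

   ''  f  m  j  f  m  h  c  g  p  i
''  0  0  0  0  0  0  0  0  0  0  0
 l  0  0  0  0  0  0  0  0  0  0  0
 c  0  0  0  0  0  0  0  1  1  1  1
 k  0  0  0  0  0  0  0  1  1  1  1
 h  0  0  0  0  0  0  1  1  1  1  1
 f  0  1  1  1  1  1  1  1  1  1  1
 b  0  1  1  1  1  1  1  1  1  1  1
 j  0  1  1  2  2  2  2  2  2  2  2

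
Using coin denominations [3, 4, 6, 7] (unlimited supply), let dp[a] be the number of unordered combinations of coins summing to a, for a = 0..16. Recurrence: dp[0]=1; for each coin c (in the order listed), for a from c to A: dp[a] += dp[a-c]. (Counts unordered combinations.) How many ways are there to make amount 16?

6

after  coin     0     1     2     3     4     5     6     7     8     9    10    11    12    13    14    15    16
          3     1     0     0     1     0     0     1     0     0     1     0     0     1     0     0     1     0
          4     1     0     0     1     1     0     1     1     1     1     1     1     2     1     1     2     2
          6     1     0     0     1     1     0     2     1     1     2     2     1     4     2     2     4     4
          7     1     0     0     1     1     0     2     2     1     2     3     2     4     4     4     5     6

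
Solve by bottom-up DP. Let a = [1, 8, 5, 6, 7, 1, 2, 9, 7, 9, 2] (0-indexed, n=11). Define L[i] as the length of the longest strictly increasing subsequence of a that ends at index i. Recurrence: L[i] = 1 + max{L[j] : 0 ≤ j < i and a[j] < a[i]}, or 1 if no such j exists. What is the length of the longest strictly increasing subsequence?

5

   i    0    1    2    3    4    5    6    7    8    9   10
a[i]    1    8    5    6    7    1    2    9    7    9    2
L[i]    1    2    2    3    4    1    2    5    4    5    2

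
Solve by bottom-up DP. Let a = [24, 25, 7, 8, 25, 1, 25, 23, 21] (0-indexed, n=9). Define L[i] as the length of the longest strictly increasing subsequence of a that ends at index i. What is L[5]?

   i    0    1    2    3    4    5    6    7    8
a[i]   24   25    7    8   25    1   25   23   21
L[i]    1    2    1    2    3    1    3    3    3

1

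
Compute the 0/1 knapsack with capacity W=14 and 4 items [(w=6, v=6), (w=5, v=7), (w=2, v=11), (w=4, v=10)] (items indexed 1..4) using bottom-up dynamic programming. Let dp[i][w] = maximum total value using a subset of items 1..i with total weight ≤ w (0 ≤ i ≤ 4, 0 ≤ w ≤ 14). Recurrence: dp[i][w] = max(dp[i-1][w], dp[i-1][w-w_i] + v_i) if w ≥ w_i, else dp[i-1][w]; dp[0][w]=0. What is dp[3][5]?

11

i\w   0   1   2   3   4   5   6   7   8   9  10  11  12  13  14
  0   0   0   0   0   0   0   0   0   0   0   0   0   0   0   0
  1   0   0   0   0   0   0   6   6   6   6   6   6   6   6   6
  2   0   0   0   0   0   7   7   7   7   7   7  13  13  13  13
  3   0   0  11  11  11  11  11  18  18  18  18  18  18  24  24
  4   0   0  11  11  11  11  21  21  21  21  21  28  28  28  28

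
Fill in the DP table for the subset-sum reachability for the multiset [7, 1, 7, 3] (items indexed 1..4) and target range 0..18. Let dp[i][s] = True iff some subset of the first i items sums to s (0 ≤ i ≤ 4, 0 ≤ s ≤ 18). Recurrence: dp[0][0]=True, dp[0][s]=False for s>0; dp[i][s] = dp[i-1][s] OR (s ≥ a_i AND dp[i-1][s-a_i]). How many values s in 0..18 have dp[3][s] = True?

6

i\s   0   1   2   3   4   5   6   7   8   9  10  11  12  13  14  15  16  17  18
  0   T   F   F   F   F   F   F   F   F   F   F   F   F   F   F   F   F   F   F
  1   T   F   F   F   F   F   F   T   F   F   F   F   F   F   F   F   F   F   F
  2   T   T   F   F   F   F   F   T   T   F   F   F   F   F   F   F   F   F   F
  3   T   T   F   F   F   F   F   T   T   F   F   F   F   F   T   T   F   F   F
  4   T   T   F   T   T   F   F   T   T   F   T   T   F   F   T   T   F   T   T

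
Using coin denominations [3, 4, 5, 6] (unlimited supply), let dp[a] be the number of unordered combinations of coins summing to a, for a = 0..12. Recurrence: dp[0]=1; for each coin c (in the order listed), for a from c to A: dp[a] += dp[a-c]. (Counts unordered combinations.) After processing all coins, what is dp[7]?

1

after  coin     0     1     2     3     4     5     6     7     8     9    10    11    12
          3     1     0     0     1     0     0     1     0     0     1     0     0     1
          4     1     0     0     1     1     0     1     1     1     1     1     1     2
          5     1     0     0     1     1     1     1     1     2     2     2     2     3
          6     1     0     0     1     1     1     2     1     2     3     3     3     5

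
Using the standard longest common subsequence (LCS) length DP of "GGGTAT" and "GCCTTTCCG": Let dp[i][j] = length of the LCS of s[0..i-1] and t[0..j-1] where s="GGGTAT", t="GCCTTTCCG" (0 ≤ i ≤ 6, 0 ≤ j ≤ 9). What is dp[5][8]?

   ''  G  C  C  T  T  T  C  C  G
''  0  0  0  0  0  0  0  0  0  0
 G  0  1  1  1  1  1  1  1  1  1
 G  0  1  1  1  1  1  1  1  1  2
 G  0  1  1  1  1  1  1  1  1  2
 T  0  1  1  1  2  2  2  2  2  2
 A  0  1  1  1  2  2  2  2  2  2
 T  0  1  1  1  2  3  3  3  3  3

2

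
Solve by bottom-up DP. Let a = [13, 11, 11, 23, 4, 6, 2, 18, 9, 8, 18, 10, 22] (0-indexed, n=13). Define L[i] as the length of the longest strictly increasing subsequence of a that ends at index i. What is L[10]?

   i    0    1    2    3    4    5    6    7    8    9   10   11   12
a[i]   13   11   11   23    4    6    2   18    9    8   18   10   22
L[i]    1    1    1    2    1    2    1    3    3    3    4    4    5

4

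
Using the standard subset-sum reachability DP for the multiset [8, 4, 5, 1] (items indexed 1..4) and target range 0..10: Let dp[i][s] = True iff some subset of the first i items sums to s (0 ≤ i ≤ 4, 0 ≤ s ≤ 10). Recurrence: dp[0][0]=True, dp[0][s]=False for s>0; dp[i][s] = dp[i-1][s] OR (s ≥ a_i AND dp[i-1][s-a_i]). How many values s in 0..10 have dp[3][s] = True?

i\s   0   1   2   3   4   5   6   7   8   9  10
  0   T   F   F   F   F   F   F   F   F   F   F
  1   T   F   F   F   F   F   F   F   T   F   F
  2   T   F   F   F   T   F   F   F   T   F   F
  3   T   F   F   F   T   T   F   F   T   T   F
  4   T   T   F   F   T   T   T   F   T   T   T

5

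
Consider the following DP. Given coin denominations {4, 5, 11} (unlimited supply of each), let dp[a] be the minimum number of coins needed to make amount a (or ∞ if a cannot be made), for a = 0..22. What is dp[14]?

3

 a  0  1  2  3  4  5  6  7  8  9 10 11 12 13 14 15 16 17 18 19 20 21 22
dp  0  -  -  -  1  1  -  -  2  2  2  1  3  3  3  2  2  4  4  3  3  3  2
(- denotes ∞ / unreachable)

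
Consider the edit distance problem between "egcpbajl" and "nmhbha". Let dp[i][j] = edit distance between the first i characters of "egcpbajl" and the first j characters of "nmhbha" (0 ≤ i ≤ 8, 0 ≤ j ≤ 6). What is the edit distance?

7

   ''  n  m  h  b  h  a
''  0  1  2  3  4  5  6
 e  1  1  2  3  4  5  6
 g  2  2  2  3  4  5  6
 c  3  3  3  3  4  5  6
 p  4  4  4  4  4  5  6
 b  5  5  5  5  4  5  6
 a  6  6  6  6  5  5  5
 j  7  7  7  7  6  6  6
 l  8  8  8  8  7  7  7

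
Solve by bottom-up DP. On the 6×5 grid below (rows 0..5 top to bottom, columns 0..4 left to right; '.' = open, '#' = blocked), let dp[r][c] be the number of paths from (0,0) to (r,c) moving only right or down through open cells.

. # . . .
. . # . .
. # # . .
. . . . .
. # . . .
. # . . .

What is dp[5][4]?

r\c   0   1   2   3   4
  0   1   0   0   0   0
  1   1   1   0   0   0
  2   1   0   0   0   0
  3   1   1   1   1   1
  4   1   0   1   2   3
  5   1   0   1   3   6

6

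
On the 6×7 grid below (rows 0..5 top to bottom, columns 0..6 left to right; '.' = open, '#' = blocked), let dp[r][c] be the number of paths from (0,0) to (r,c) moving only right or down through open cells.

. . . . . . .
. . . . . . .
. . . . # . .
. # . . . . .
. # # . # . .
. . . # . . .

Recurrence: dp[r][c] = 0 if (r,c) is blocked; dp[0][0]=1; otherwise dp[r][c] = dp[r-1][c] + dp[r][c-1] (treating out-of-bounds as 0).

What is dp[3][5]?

22

r\c   0   1   2   3   4   5   6
  0   1   1   1   1   1   1   1
  1   1   2   3   4   5   6   7
  2   1   3   6  10   0   6  13
  3   1   0   6  16  16  22  35
  4   1   0   0  16   0  22  57
  5   1   1   1   0   0  22  79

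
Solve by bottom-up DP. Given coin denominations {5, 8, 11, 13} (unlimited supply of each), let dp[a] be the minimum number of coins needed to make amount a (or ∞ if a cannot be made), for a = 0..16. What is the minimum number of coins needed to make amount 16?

 a  0  1  2  3  4  5  6  7  8  9 10 11 12 13 14 15 16
dp  0  -  -  -  -  1  -  -  1  -  2  1  -  1  -  3  2
(- denotes ∞ / unreachable)

2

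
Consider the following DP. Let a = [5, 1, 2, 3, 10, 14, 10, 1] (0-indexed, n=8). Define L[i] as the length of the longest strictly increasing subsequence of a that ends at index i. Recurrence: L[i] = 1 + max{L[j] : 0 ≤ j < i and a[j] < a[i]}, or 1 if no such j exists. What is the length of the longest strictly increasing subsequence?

   i    0    1    2    3    4    5    6    7
a[i]    5    1    2    3   10   14   10    1
L[i]    1    1    2    3    4    5    4    1

5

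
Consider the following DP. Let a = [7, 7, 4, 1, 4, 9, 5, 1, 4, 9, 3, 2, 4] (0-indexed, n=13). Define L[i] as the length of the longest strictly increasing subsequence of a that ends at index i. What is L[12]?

   i    0    1    2    3    4    5    6    7    8    9   10   11   12
a[i]    7    7    4    1    4    9    5    1    4    9    3    2    4
L[i]    1    1    1    1    2    3    3    1    2    4    2    2    3

3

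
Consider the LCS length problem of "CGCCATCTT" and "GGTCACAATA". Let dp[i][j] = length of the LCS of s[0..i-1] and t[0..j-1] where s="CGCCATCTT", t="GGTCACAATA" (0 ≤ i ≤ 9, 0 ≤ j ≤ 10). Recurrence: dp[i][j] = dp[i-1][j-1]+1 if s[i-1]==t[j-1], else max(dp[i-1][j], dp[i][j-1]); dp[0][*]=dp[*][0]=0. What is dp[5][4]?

   ''  G  G  T  C  A  C  A  A  T  A
''  0  0  0  0  0  0  0  0  0  0  0
 C  0  0  0  0  1  1  1  1  1  1  1
 G  0  1  1  1  1  1  1  1  1  1  1
 C  0  1  1  1  2  2  2  2  2  2  2
 C  0  1  1  1  2  2  3  3  3  3  3
 A  0  1  1  1  2  3  3  4  4  4  4
 T  0  1  1  2  2  3  3  4  4  5  5
 C  0  1  1  2  3  3  4  4  4  5  5
 T  0  1  1  2  3  3  4  4  4  5  5
 T  0  1  1  2  3  3  4  4  4  5  5

2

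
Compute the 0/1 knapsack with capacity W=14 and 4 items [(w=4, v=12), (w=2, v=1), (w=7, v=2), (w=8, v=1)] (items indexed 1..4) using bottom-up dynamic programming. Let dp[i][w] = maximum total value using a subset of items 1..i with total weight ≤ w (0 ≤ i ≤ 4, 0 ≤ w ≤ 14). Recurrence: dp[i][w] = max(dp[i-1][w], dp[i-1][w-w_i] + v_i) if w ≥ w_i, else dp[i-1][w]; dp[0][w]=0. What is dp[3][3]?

1

i\w   0   1   2   3   4   5   6   7   8   9  10  11  12  13  14
  0   0   0   0   0   0   0   0   0   0   0   0   0   0   0   0
  1   0   0   0   0  12  12  12  12  12  12  12  12  12  12  12
  2   0   0   1   1  12  12  13  13  13  13  13  13  13  13  13
  3   0   0   1   1  12  12  13  13  13  13  13  14  14  15  15
  4   0   0   1   1  12  12  13  13  13  13  13  14  14  15  15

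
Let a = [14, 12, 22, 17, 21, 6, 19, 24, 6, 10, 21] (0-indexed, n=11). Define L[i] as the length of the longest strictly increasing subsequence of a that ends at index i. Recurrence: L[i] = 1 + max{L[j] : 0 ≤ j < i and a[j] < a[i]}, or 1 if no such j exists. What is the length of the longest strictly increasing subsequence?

4

   i    0    1    2    3    4    5    6    7    8    9   10
a[i]   14   12   22   17   21    6   19   24    6   10   21
L[i]    1    1    2    2    3    1    3    4    1    2    4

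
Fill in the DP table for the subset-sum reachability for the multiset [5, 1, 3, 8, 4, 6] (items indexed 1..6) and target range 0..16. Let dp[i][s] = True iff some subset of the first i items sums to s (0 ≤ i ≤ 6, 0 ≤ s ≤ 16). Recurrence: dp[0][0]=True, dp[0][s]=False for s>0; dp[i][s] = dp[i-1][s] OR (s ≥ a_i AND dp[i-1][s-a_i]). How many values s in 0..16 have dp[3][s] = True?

i\s   0   1   2   3   4   5   6   7   8   9  10  11  12  13  14  15  16
  0   T   F   F   F   F   F   F   F   F   F   F   F   F   F   F   F   F
  1   T   F   F   F   F   T   F   F   F   F   F   F   F   F   F   F   F
  2   T   T   F   F   F   T   T   F   F   F   F   F   F   F   F   F   F
  3   T   T   F   T   T   T   T   F   T   T   F   F   F   F   F   F   F
  4   T   T   F   T   T   T   T   F   T   T   F   T   T   T   T   F   T
  5   T   T   F   T   T   T   T   T   T   T   T   T   T   T   T   T   T
  6   T   T   F   T   T   T   T   T   T   T   T   T   T   T   T   T   T

8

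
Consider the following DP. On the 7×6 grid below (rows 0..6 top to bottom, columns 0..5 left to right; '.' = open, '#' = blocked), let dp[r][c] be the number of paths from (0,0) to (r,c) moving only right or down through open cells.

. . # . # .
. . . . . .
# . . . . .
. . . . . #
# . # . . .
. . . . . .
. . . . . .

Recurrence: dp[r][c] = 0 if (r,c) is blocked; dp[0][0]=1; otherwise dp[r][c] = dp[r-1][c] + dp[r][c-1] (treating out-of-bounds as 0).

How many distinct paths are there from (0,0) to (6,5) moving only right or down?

r\c   0   1   2   3   4   5
  0   1   1   0   0   0   0
  1   1   2   2   2   2   2
  2   0   2   4   6   8  10
  3   0   2   6  12  20   0
  4   0   2   0  12  32  32
  5   0   2   2  14  46  78
  6   0   2   4  18  64 142

142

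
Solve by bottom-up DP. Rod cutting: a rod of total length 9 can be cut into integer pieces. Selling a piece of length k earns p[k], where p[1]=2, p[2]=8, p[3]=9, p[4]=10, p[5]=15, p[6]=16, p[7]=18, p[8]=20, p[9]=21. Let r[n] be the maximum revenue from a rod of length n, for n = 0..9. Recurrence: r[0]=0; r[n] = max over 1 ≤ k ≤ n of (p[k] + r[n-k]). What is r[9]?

34

   n    0    1    2    3    4    5    6    7    8    9
r[n]    0    2    8   10   16   18   24   26   32   34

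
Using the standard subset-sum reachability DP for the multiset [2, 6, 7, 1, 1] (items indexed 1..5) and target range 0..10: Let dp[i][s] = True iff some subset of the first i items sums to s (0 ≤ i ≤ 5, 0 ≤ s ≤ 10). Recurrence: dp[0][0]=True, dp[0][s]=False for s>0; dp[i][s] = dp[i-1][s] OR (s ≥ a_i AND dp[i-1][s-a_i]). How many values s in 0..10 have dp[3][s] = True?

i\s   0   1   2   3   4   5   6   7   8   9  10
  0   T   F   F   F   F   F   F   F   F   F   F
  1   T   F   T   F   F   F   F   F   F   F   F
  2   T   F   T   F   F   F   T   F   T   F   F
  3   T   F   T   F   F   F   T   T   T   T   F
  4   T   T   T   T   F   F   T   T   T   T   T
  5   T   T   T   T   T   F   T   T   T   T   T

6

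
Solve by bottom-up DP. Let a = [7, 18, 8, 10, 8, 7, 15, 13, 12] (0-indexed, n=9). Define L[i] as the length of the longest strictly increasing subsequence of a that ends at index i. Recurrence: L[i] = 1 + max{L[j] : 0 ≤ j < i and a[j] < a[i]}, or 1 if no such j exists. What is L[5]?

1

   i    0    1    2    3    4    5    6    7    8
a[i]    7   18    8   10    8    7   15   13   12
L[i]    1    2    2    3    2    1    4    4    4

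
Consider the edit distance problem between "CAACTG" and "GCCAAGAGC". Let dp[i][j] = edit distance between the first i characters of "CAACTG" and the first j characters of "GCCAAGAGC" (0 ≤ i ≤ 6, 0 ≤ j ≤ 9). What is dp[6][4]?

   ''  G  C  C  A  A  G  A  G  C
''  0  1  2  3  4  5  6  7  8  9
 C  1  1  1  2  3  4  5  6  7  8
 A  2  2  2  2  2  3  4  5  6  7
 A  3  3  3  3  2  2  3  4  5  6
 C  4  4  3  3  3  3  3  4  5  5
 T  5  5  4  4  4  4  4  4  5  6
 G  6  5  5  5  5  5  4  5  4  5

5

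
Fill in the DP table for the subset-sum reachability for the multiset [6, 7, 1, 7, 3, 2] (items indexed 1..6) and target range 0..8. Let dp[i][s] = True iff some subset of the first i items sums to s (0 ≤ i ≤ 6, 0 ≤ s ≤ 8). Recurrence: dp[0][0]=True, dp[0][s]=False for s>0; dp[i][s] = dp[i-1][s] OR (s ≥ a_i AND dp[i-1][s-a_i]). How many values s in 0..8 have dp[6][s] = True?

9

i\s   0   1   2   3   4   5   6   7   8
  0   T   F   F   F   F   F   F   F   F
  1   T   F   F   F   F   F   T   F   F
  2   T   F   F   F   F   F   T   T   F
  3   T   T   F   F   F   F   T   T   T
  4   T   T   F   F   F   F   T   T   T
  5   T   T   F   T   T   F   T   T   T
  6   T   T   T   T   T   T   T   T   T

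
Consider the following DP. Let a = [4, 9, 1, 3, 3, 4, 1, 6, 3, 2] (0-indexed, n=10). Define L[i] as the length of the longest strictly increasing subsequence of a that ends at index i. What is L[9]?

2

   i    0    1    2    3    4    5    6    7    8    9
a[i]    4    9    1    3    3    4    1    6    3    2
L[i]    1    2    1    2    2    3    1    4    2    2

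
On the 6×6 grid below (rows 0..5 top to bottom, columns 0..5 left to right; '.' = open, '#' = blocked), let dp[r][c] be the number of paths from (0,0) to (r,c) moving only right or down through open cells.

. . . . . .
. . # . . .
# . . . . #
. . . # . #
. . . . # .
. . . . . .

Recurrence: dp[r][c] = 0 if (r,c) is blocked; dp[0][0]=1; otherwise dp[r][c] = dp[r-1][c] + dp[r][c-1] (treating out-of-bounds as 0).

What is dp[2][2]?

r\c   0   1   2   3   4   5
  0   1   1   1   1   1   1
  1   1   2   0   1   2   3
  2   0   2   2   3   5   0
  3   0   2   4   0   5   0
  4   0   2   6   6   0   0
  5   0   2   8  14  14  14

2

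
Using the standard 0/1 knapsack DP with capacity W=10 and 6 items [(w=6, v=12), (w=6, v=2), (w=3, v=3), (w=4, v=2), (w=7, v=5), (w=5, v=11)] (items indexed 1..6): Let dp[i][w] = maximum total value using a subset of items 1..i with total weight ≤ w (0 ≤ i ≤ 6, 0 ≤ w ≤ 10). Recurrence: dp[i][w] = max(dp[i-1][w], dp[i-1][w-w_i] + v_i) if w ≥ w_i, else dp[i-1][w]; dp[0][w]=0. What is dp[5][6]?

12

i\w   0   1   2   3   4   5   6   7   8   9  10
  0   0   0   0   0   0   0   0   0   0   0   0
  1   0   0   0   0   0   0  12  12  12  12  12
  2   0   0   0   0   0   0  12  12  12  12  12
  3   0   0   0   3   3   3  12  12  12  15  15
  4   0   0   0   3   3   3  12  12  12  15  15
  5   0   0   0   3   3   3  12  12  12  15  15
  6   0   0   0   3   3  11  12  12  14  15  15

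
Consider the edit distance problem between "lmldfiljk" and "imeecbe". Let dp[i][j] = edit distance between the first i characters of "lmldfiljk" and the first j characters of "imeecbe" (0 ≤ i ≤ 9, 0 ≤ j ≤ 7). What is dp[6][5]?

5

   ''  i  m  e  e  c  b  e
''  0  1  2  3  4  5  6  7
 l  1  1  2  3  4  5  6  7
 m  2  2  1  2  3  4  5  6
 l  3  3  2  2  3  4  5  6
 d  4  4  3  3  3  4  5  6
 f  5  5  4  4  4  4  5  6
 i  6  5  5  5  5  5  5  6
 l  7  6  6  6  6  6  6  6
 j  8  7  7  7  7  7  7  7
 k  9  8  8  8  8  8  8  8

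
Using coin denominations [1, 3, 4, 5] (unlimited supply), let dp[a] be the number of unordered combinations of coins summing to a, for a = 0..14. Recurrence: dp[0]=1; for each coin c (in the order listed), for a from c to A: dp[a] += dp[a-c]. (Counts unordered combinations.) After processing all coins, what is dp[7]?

after  coin     0     1     2     3     4     5     6     7     8     9    10    11    12    13    14
          1     1     1     1     1     1     1     1     1     1     1     1     1     1     1     1
          3     1     1     1     2     2     2     3     3     3     4     4     4     5     5     5
          4     1     1     1     2     3     3     4     5     6     7     8     9    11    12    13
          5     1     1     1     2     3     4     5     6     8    10    12    14    17    20    23

6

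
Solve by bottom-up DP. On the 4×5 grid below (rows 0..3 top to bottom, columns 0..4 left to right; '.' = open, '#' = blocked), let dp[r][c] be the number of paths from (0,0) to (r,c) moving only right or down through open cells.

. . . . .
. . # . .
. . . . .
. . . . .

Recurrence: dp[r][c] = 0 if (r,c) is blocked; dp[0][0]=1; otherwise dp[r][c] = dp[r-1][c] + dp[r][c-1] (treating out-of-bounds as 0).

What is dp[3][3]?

r\c   0   1   2   3   4
  0   1   1   1   1   1
  1   1   2   0   1   2
  2   1   3   3   4   6
  3   1   4   7  11  17

11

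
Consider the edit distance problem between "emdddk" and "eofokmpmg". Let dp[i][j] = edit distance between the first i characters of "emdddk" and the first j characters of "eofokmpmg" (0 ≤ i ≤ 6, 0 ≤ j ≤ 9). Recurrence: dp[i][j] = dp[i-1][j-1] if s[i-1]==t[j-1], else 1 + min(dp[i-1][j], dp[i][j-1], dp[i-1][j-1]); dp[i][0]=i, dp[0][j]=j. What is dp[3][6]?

   ''  e  o  f  o  k  m  p  m  g
''  0  1  2  3  4  5  6  7  8  9
 e  1  0  1  2  3  4  5  6  7  8
 m  2  1  1  2  3  4  4  5  6  7
 d  3  2  2  2  3  4  5  5  6  7
 d  4  3  3  3  3  4  5  6  6  7
 d  5  4  4  4  4  4  5  6  7  7
 k  6  5  5  5  5  4  5  6  7  8

5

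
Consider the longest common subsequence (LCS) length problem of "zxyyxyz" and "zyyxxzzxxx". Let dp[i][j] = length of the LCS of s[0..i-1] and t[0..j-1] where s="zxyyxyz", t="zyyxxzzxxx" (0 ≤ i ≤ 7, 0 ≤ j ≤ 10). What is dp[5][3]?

3

   ''  z  y  y  x  x  z  z  x  x  x
''  0  0  0  0  0  0  0  0  0  0  0
 z  0  1  1  1  1  1  1  1  1  1  1
 x  0  1  1  1  2  2  2  2  2  2  2
 y  0  1  2  2  2  2  2  2  2  2  2
 y  0  1  2  3  3  3  3  3  3  3  3
 x  0  1  2  3  4  4  4  4  4  4  4
 y  0  1  2  3  4  4  4  4  4  4  4
 z  0  1  2  3  4  4  5  5  5  5  5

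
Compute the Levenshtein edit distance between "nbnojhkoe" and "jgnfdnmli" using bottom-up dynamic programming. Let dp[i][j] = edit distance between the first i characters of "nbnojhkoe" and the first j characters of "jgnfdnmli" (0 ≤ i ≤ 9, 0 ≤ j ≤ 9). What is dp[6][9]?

7

   ''  j  g  n  f  d  n  m  l  i
''  0  1  2  3  4  5  6  7  8  9
 n  1  1  2  2  3  4  5  6  7  8
 b  2  2  2  3  3  4  5  6  7  8
 n  3  3  3  2  3  4  4  5  6  7
 o  4  4  4  3  3  4  5  5  6  7
 j  5  4  5  4  4  4  5  6  6  7
 h  6  5  5  5  5  5  5  6  7  7
 k  7  6  6  6  6  6  6  6  7  8
 o  8  7  7  7  7  7  7  7  7  8
 e  9  8  8  8  8  8  8  8  8  8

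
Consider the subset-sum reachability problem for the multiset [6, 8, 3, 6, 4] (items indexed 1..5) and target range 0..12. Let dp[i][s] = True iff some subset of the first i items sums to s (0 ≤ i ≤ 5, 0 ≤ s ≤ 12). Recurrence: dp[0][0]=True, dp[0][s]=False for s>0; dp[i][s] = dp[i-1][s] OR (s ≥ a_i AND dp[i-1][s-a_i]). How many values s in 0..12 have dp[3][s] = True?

i\s   0   1   2   3   4   5   6   7   8   9  10  11  12
  0   T   F   F   F   F   F   F   F   F   F   F   F   F
  1   T   F   F   F   F   F   T   F   F   F   F   F   F
  2   T   F   F   F   F   F   T   F   T   F   F   F   F
  3   T   F   F   T   F   F   T   F   T   T   F   T   F
  4   T   F   F   T   F   F   T   F   T   T   F   T   T
  5   T   F   F   T   T   F   T   T   T   T   T   T   T

6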